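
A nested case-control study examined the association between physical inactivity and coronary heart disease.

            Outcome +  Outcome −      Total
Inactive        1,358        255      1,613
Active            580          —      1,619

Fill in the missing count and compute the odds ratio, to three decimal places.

9.540

The missing cell is in the unexposed row: 1619 − 580 = 1039.
So a = 1358, b = 255, c = 580, d = 1039.
OR = (a·d)/(b·c) = (1358 × 1039) / (255 × 580) = 1410962 / 147900 = 9.53997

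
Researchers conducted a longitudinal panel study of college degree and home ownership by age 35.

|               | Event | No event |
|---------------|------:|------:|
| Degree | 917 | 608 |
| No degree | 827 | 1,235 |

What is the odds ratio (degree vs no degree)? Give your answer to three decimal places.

Cells: a = 917, b = 608, c = 827, d = 1235.
OR = (a·d)/(b·c) = (917 × 1235) / (608 × 827) = 1132495 / 502816 = 2.25231
The odds of home ownership by age 35 are about 2.25 times as high in the degree group.

2.252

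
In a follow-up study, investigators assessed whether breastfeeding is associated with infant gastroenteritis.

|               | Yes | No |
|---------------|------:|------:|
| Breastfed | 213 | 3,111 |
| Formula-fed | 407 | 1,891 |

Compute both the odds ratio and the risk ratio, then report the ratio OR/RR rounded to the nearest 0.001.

0.879

Cells: a = 213, b = 3111, c = 407, d = 1891.
OR = (213·1891)/(3111·407) = 402783/1266177 = 0.31811
Risk in exposed = 213/3324 = 0.06408; risk in unexposed = 407/2298 = 0.17711; RR = 0.36180
OR/RR = 0.31811 / 0.36180 = 0.87923
The outcome is not rare, so the OR lies further from 1 than the RR.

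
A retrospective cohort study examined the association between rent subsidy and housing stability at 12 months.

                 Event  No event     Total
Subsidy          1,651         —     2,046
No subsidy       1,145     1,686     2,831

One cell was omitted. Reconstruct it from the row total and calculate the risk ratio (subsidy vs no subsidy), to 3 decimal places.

1.995

The missing cell is in the exposed row: 2046 − 1651 = 395.
So a = 1651, b = 395, c = 1145, d = 1686.
RR = [a/(a+b)] / [c/(c+d)] = (1651/2046) / (1145/2831) = 0.80694/0.40445 = 1.99515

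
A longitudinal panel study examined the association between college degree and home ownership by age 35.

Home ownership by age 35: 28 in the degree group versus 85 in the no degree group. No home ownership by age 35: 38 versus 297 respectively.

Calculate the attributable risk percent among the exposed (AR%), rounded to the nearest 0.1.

From the description: a = 28, b = 38, c = 85, d = 297.
Risk in exposed = 28/66 = 0.42424; risk in unexposed = 85/382 = 0.22251.
RR = 0.42424/0.22251 = 1.90660
AR% = (RR − 1)/RR × 100 = (1.90660 − 1)/1.90660 × 100 = 47.5505%

47.6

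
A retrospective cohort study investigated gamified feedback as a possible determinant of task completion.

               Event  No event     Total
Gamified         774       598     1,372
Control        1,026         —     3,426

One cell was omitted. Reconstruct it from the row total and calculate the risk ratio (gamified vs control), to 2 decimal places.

1.88

The missing cell is in the unexposed row: 3426 − 1026 = 2400.
So a = 774, b = 598, c = 1026, d = 2400.
RR = [a/(a+b)] / [c/(c+d)] = (774/1372) / (1026/3426) = 0.56414/0.29947 = 1.88377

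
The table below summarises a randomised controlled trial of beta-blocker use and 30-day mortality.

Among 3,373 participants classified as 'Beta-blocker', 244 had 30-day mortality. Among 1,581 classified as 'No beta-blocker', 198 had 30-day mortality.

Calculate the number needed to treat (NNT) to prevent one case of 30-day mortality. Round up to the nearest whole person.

Risk in treated group = 244/3373 = 0.07234; risk in control = 198/1581 = 0.12524.
Absolute risk reduction = 0.12524 − 0.07234 = 0.05290
NNT = 1 / ARR = 1 / 0.05290 = 18.904 → round up → 19

19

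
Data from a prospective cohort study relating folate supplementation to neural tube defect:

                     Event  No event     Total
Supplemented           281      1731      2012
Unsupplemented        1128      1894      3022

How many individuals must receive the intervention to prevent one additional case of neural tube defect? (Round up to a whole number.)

5

Risk in treated group = 281/2012 = 0.13966; risk in control = 1128/3022 = 0.37326.
Absolute risk reduction = 0.37326 − 0.13966 = 0.23360
NNT = 1 / ARR = 1 / 0.23360 = 4.281 → round up → 5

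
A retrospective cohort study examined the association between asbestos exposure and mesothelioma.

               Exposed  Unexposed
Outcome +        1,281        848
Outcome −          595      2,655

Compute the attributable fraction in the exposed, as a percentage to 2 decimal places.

Reading the table with exposure as columns: a = 1281 (Exposed, case), b = 595 (Exposed, non-case), c = 848 (Unexposed, case), d = 2655.
Risk in exposed = 1281/1876 = 0.68284; risk in unexposed = 848/3503 = 0.24208.
RR = 0.68284/0.24208 = 2.82072
AR% = (RR − 1)/RR × 100 = (2.82072 − 1)/2.82072 × 100 = 64.5481%

64.55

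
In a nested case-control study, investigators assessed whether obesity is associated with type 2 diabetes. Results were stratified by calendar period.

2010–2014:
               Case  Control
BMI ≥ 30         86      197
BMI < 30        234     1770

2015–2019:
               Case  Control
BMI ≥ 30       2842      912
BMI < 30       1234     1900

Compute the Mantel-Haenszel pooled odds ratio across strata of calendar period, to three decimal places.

4.634

OR_MH = Σ(aᵢdᵢ/nᵢ) / Σ(bᵢcᵢ/nᵢ), where nᵢ is the stratum total.
Stratum 1 (2010–2014): n = 2287; a·d/n = 86·1770/2287 = 66.5588; b·c/n = 197·234/2287 = 20.1565
Stratum 2 (2015–2019): n = 6888; a·d/n = 2842·1900/6888 = 783.9431; b·c/n = 912·1234/6888 = 163.3868
OR_MH = (66.5588 + 783.9431) / (20.1565 + 163.3868) = 850.5019 / 183.5433 = 4.63379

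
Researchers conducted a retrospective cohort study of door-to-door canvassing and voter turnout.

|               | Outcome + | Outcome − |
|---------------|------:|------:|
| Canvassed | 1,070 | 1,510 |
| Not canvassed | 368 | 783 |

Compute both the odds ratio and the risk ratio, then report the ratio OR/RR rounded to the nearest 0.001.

1.162

Cells: a = 1070, b = 1510, c = 368, d = 783.
OR = (1070·783)/(1510·368) = 837810/555680 = 1.50772
Risk in exposed = 1070/2580 = 0.41473; risk in unexposed = 368/1151 = 0.31972; RR = 1.29715
OR/RR = 1.50772 / 1.29715 = 1.16233
The outcome is not rare, so the OR lies further from 1 than the RR.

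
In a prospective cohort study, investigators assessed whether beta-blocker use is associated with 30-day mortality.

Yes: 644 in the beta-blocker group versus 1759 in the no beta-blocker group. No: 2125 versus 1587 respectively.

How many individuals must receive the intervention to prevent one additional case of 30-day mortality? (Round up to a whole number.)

Risk in treated group = 644/2769 = 0.23257; risk in control = 1759/3346 = 0.52570.
Absolute risk reduction = 0.52570 − 0.23257 = 0.29313
NNT = 1 / ARR = 1 / 0.29313 = 3.411 → round up → 4

4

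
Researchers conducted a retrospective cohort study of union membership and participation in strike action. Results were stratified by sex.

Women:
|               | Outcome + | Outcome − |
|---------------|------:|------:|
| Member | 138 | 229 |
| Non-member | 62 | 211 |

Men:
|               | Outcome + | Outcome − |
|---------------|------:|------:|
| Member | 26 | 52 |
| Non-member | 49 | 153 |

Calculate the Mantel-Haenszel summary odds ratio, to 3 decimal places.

OR_MH = Σ(aᵢdᵢ/nᵢ) / Σ(bᵢcᵢ/nᵢ), where nᵢ is the stratum total.
Stratum 1 (Women): n = 640; a·d/n = 138·211/640 = 45.4969; b·c/n = 229·62/640 = 22.1844
Stratum 2 (Men): n = 280; a·d/n = 26·153/280 = 14.2071; b·c/n = 52·49/280 = 9.1000
OR_MH = (45.4969 + 14.2071) / (22.1844 + 9.1000) = 59.7040 / 31.2844 = 1.90843

1.908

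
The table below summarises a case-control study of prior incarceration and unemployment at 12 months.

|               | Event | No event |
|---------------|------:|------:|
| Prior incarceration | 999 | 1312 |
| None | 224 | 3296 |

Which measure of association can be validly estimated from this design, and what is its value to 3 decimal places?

Cells: a = 999, b = 1312, c = 224, d = 3296.
This is a case-control study: participants were sampled on outcome status, so risks in the source population cannot be estimated directly — relative risk is not valid here. The odds ratio is the appropriate measure.
OR = (a·d)/(b·c) = (999 × 3296) / (1312 × 224) = 3292704 / 293888 = 11.20394

11.204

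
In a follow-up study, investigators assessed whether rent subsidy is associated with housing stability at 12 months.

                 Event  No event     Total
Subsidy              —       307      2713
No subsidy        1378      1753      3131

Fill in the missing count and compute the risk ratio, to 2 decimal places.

2.02

The missing cell is in the exposed row: 2713 − 307 = 2406.
So a = 2406, b = 307, c = 1378, d = 1753.
RR = [a/(a+b)] / [c/(c+d)] = (2406/2713) / (1378/3131) = 0.88684/0.44011 = 2.01502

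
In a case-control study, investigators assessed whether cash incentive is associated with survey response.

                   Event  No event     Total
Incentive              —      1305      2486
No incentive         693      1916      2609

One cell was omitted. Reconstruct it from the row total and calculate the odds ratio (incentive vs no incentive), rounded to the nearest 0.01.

2.50

The missing cell is in the exposed row: 2486 − 1305 = 1181.
So a = 1181, b = 1305, c = 693, d = 1916.
OR = (a·d)/(b·c) = (1181 × 1916) / (1305 × 693) = 2262796 / 904365 = 2.50208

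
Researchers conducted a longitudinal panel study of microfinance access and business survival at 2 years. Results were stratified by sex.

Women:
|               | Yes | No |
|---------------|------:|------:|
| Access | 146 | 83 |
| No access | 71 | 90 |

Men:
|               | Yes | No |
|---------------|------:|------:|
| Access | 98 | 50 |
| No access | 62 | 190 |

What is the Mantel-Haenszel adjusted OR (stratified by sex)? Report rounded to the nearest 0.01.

3.51

OR_MH = Σ(aᵢdᵢ/nᵢ) / Σ(bᵢcᵢ/nᵢ), where nᵢ is the stratum total.
Stratum 1 (Women): n = 390; a·d/n = 146·90/390 = 33.6923; b·c/n = 83·71/390 = 15.1103
Stratum 2 (Men): n = 400; a·d/n = 98·190/400 = 46.5500; b·c/n = 50·62/400 = 7.7500
OR_MH = (33.6923 + 46.5500) / (15.1103 + 7.7500) = 80.2423 / 22.8603 = 3.51012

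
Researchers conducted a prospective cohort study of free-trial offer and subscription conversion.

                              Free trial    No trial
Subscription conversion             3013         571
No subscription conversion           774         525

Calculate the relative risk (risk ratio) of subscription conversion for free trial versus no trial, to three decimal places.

1.527

Reading the table with exposure as columns: a = 3013 (Free trial, case), b = 774 (Free trial, non-case), c = 571 (No trial, case), d = 525.
Risk in exposed = 3013/3787 = 0.79562; risk in unexposed = 571/1096 = 0.52099.
RR = 0.79562 / 0.52099 = 1.52714
The risk among the exposed is 1.53 times that among the unexposed.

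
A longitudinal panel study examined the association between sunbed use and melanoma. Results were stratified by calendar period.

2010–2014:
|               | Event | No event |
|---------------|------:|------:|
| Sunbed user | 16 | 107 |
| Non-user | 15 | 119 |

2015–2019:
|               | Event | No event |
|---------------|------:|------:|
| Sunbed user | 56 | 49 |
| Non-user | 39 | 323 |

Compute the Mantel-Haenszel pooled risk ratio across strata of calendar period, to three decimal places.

RR_MH = Σ(aᵢ·n₀ᵢ/nᵢ) / Σ(cᵢ·n₁ᵢ/nᵢ), with n₁ᵢ = aᵢ+bᵢ (exposed), n₀ᵢ = cᵢ+dᵢ (unexposed), nᵢ = n₁ᵢ+n₀ᵢ.
Stratum 1 (2010–2014): n₁ = 123, n₀ = 134, n = 257; a·n₀/n = 16·134/257 = 8.3424; c·n₁/n = 15·123/257 = 7.1790
Stratum 2 (2015–2019): n₁ = 105, n₀ = 362, n = 467; a·n₀/n = 56·362/467 = 43.4090; c·n₁/n = 39·105/467 = 8.7687
RR_MH = (8.3424 + 43.4090) / (7.1790 + 8.7687) = 51.7514 / 15.9477 = 3.24507

3.245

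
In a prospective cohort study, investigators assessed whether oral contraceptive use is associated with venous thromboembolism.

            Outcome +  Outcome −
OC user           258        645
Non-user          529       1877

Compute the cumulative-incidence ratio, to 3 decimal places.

Cells: a = 258, b = 645, c = 529, d = 1877.
Risk in exposed = 258/903 = 0.28571; risk in unexposed = 529/2406 = 0.21987.
RR = 0.28571 / 0.21987 = 1.29949
The risk among the exposed is 1.30 times that among the unexposed.

1.299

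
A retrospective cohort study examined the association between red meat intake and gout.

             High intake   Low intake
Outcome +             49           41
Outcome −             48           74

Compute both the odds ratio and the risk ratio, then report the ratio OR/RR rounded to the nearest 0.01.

1.30

Reading the table with exposure as columns: a = 49 (High intake, case), b = 48 (High intake, non-case), c = 41 (Low intake, case), d = 74.
OR = (49·74)/(48·41) = 3626/1968 = 1.84248
Risk in exposed = 49/97 = 0.50515; risk in unexposed = 41/115 = 0.35652; RR = 1.41690
OR/RR = 1.84248 / 1.41690 = 1.30036
The outcome is not rare, so the OR lies further from 1 than the RR.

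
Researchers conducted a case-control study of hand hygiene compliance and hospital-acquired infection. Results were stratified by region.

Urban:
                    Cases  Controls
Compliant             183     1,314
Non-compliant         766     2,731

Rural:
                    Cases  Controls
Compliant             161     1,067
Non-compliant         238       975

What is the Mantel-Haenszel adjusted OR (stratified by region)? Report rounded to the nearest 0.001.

0.538

OR_MH = Σ(aᵢdᵢ/nᵢ) / Σ(bᵢcᵢ/nᵢ), where nᵢ is the stratum total.
Stratum 1 (Urban): n = 4994; a·d/n = 183·2731/4994 = 100.0747; b·c/n = 1314·766/4994 = 201.5467
Stratum 2 (Rural): n = 2441; a·d/n = 161·975/2441 = 64.3077; b·c/n = 1067·238/2441 = 104.0336
OR_MH = (100.0747 + 64.3077) / (201.5467 + 104.0336) = 164.3824 / 305.5802 = 0.53794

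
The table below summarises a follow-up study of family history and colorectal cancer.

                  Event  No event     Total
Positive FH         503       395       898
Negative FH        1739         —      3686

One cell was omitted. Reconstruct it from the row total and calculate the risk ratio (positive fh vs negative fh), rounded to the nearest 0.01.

1.19

The missing cell is in the unexposed row: 3686 − 1739 = 1947.
So a = 503, b = 395, c = 1739, d = 1947.
RR = [a/(a+b)] / [c/(c+d)] = (503/898) / (1739/3686) = 0.56013/0.47179 = 1.18726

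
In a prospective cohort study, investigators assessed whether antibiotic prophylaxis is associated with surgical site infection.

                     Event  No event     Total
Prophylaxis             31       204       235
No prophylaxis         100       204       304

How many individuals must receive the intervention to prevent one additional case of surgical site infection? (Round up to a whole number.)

6

Risk in treated group = 31/235 = 0.13191; risk in control = 100/304 = 0.32895.
Absolute risk reduction = 0.32895 − 0.13191 = 0.19703
NNT = 1 / ARR = 1 / 0.19703 = 5.075 → round up → 6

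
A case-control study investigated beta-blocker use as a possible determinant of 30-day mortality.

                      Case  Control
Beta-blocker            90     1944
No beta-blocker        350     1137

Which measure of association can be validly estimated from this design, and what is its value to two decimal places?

0.15

Cells: a = 90, b = 1944, c = 350, d = 1137.
This is a case-control study: participants were sampled on outcome status, so risks in the source population cannot be estimated directly — relative risk is not valid here. The odds ratio is the appropriate measure.
OR = (a·d)/(b·c) = (90 × 1137) / (1944 × 350) = 102330 / 680400 = 0.15040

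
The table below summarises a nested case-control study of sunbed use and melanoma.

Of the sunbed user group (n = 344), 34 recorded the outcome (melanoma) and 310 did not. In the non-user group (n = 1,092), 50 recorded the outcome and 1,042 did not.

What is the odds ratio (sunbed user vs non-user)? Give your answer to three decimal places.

2.286

From the description: a = 34, b = 310, c = 50, d = 1042.
OR = (a·d)/(b·c) = (34 × 1042) / (310 × 50) = 35428 / 15500 = 2.28568
The odds of melanoma are about 2.29 times as high in the sunbed user group.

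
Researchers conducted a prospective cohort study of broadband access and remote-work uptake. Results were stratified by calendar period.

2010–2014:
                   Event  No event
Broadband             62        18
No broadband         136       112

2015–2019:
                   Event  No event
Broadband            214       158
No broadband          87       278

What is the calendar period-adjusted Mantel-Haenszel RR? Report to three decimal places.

RR_MH = Σ(aᵢ·n₀ᵢ/nᵢ) / Σ(cᵢ·n₁ᵢ/nᵢ), with n₁ᵢ = aᵢ+bᵢ (exposed), n₀ᵢ = cᵢ+dᵢ (unexposed), nᵢ = n₁ᵢ+n₀ᵢ.
Stratum 1 (2010–2014): n₁ = 80, n₀ = 248, n = 328; a·n₀/n = 62·248/328 = 46.8780; c·n₁/n = 136·80/328 = 33.1707
Stratum 2 (2015–2019): n₁ = 372, n₀ = 365, n = 737; a·n₀/n = 214·365/737 = 105.9837; c·n₁/n = 87·372/737 = 43.9132
RR_MH = (46.8780 + 105.9837) / (33.1707 + 43.9132) = 152.8618 / 77.0839 = 1.98306

1.983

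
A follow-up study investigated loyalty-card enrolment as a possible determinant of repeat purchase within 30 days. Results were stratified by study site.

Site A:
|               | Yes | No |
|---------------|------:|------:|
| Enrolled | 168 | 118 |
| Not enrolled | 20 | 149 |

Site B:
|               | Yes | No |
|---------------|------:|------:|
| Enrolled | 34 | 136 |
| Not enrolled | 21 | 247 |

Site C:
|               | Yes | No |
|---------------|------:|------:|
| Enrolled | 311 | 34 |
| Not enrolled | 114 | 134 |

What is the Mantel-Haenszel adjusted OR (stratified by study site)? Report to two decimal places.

OR_MH = Σ(aᵢdᵢ/nᵢ) / Σ(bᵢcᵢ/nᵢ), where nᵢ is the stratum total.
Stratum 1 (Site A): n = 455; a·d/n = 168·149/455 = 55.0154; b·c/n = 118·20/455 = 5.1868
Stratum 2 (Site B): n = 438; a·d/n = 34·247/438 = 19.1735; b·c/n = 136·21/438 = 6.5205
Stratum 3 (Site C): n = 593; a·d/n = 311·134/593 = 70.2766; b·c/n = 34·114/593 = 6.5363
OR_MH = (55.0154 + 19.1735 + 70.2766) / (5.1868 + 6.5205 + 6.5363) = 144.4655 / 18.2436 = 7.91869

7.92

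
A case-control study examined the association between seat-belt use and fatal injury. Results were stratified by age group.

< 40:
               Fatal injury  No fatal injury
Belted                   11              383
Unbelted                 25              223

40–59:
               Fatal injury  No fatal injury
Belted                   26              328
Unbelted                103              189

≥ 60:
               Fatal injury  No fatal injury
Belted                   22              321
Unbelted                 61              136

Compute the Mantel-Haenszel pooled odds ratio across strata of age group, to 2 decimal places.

0.16

OR_MH = Σ(aᵢdᵢ/nᵢ) / Σ(bᵢcᵢ/nᵢ), where nᵢ is the stratum total.
Stratum 1 (< 40): n = 642; a·d/n = 11·223/642 = 3.8209; b·c/n = 383·25/642 = 14.9143
Stratum 2 (40–59): n = 646; a·d/n = 26·189/646 = 7.6068; b·c/n = 328·103/646 = 52.2972
Stratum 3 (≥ 60): n = 540; a·d/n = 22·136/540 = 5.5407; b·c/n = 321·61/540 = 36.2611
OR_MH = (3.8209 + 7.6068 + 5.5407) / (14.9143 + 52.2972 + 36.2611) = 16.9684 / 103.4727 = 0.16399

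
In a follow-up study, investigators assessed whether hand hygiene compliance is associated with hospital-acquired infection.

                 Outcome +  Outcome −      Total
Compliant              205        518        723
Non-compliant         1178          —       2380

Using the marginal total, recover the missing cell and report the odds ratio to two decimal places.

0.40

The missing cell is in the unexposed row: 2380 − 1178 = 1202.
So a = 205, b = 518, c = 1178, d = 1202.
OR = (a·d)/(b·c) = (205 × 1202) / (518 × 1178) = 246410 / 610204 = 0.40382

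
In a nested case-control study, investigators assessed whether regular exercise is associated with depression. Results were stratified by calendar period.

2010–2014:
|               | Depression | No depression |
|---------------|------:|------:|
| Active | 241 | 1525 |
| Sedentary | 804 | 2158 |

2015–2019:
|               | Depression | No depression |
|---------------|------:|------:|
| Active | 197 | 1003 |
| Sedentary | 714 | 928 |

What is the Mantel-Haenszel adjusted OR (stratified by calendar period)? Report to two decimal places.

0.34

OR_MH = Σ(aᵢdᵢ/nᵢ) / Σ(bᵢcᵢ/nᵢ), where nᵢ is the stratum total.
Stratum 1 (2010–2014): n = 4728; a·d/n = 241·2158/4728 = 109.9996; b·c/n = 1525·804/4728 = 259.3274
Stratum 2 (2015–2019): n = 2842; a·d/n = 197·928/2842 = 64.3265; b·c/n = 1003·714/2842 = 251.9852
OR_MH = (109.9996 + 64.3265) / (259.3274 + 251.9852) = 174.3261 / 511.3126 = 0.34094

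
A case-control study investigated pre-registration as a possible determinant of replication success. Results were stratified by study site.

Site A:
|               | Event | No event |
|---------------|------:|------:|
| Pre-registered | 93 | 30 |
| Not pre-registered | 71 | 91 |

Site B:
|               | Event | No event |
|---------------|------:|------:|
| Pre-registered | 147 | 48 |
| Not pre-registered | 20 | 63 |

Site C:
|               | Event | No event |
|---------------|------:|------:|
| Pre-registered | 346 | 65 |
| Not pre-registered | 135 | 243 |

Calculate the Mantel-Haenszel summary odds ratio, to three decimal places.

OR_MH = Σ(aᵢdᵢ/nᵢ) / Σ(bᵢcᵢ/nᵢ), where nᵢ is the stratum total.
Stratum 1 (Site A): n = 285; a·d/n = 93·91/285 = 29.6947; b·c/n = 30·71/285 = 7.4737
Stratum 2 (Site B): n = 278; a·d/n = 147·63/278 = 33.3129; b·c/n = 48·20/278 = 3.4532
Stratum 3 (Site C): n = 789; a·d/n = 346·243/789 = 106.5627; b·c/n = 65·135/789 = 11.1217
OR_MH = (29.6947 + 33.3129 + 106.5627) / (7.4737 + 3.4532 + 11.1217) = 169.5704 / 22.0486 = 7.69076

7.691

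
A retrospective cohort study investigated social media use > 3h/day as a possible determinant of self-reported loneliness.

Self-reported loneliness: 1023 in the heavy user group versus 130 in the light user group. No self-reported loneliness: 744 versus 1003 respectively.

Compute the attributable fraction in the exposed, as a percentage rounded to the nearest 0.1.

80.2

From the description: a = 1023, b = 744, c = 130, d = 1003.
Risk in exposed = 1023/1767 = 0.57895; risk in unexposed = 130/1133 = 0.11474.
RR = 0.57895/0.11474 = 5.04575
AR% = (RR − 1)/RR × 100 = (5.04575 − 1)/5.04575 × 100 = 80.1813%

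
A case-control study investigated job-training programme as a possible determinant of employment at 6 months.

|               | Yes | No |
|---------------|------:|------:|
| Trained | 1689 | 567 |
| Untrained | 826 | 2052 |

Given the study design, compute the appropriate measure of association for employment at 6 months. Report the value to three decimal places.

7.400

Cells: a = 1689, b = 567, c = 826, d = 2052.
This is a case-control study: participants were sampled on outcome status, so risks in the source population cannot be estimated directly — relative risk is not valid here. The odds ratio is the appropriate measure.
OR = (a·d)/(b·c) = (1689 × 2052) / (567 × 826) = 3465828 / 468342 = 7.40021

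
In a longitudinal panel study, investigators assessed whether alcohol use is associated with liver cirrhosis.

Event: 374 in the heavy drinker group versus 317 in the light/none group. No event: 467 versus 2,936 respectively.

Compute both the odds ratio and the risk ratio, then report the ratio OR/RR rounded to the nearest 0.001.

From the description: a = 374, b = 467, c = 317, d = 2936.
OR = (374·2936)/(467·317) = 1098064/148039 = 7.41740
Risk in exposed = 374/841 = 0.44471; risk in unexposed = 317/3253 = 0.09745; RR = 4.56352
OR/RR = 7.41740 / 4.56352 = 1.62537
The outcome is not rare, so the OR lies further from 1 than the RR.

1.625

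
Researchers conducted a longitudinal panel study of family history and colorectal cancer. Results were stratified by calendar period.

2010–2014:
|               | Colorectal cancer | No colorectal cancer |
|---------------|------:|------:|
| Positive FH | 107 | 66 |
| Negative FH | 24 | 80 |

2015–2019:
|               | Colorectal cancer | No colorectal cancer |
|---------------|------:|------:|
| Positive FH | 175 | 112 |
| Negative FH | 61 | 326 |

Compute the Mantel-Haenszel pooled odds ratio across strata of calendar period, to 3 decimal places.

OR_MH = Σ(aᵢdᵢ/nᵢ) / Σ(bᵢcᵢ/nᵢ), where nᵢ is the stratum total.
Stratum 1 (2010–2014): n = 277; a·d/n = 107·80/277 = 30.9025; b·c/n = 66·24/277 = 5.7184
Stratum 2 (2015–2019): n = 674; a·d/n = 175·326/674 = 84.6439; b·c/n = 112·61/674 = 10.1365
OR_MH = (30.9025 + 84.6439) / (5.7184 + 10.1365) = 115.5464 / 15.8549 = 7.28774

7.288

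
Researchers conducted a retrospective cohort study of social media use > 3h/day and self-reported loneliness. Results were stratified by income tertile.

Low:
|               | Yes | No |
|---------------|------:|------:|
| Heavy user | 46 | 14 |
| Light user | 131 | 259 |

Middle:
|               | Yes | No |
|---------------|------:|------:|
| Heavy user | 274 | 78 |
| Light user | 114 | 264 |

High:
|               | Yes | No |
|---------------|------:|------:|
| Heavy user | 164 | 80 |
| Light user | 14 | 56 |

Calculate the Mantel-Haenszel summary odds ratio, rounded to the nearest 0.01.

OR_MH = Σ(aᵢdᵢ/nᵢ) / Σ(bᵢcᵢ/nᵢ), where nᵢ is the stratum total.
Stratum 1 (Low): n = 450; a·d/n = 46·259/450 = 26.4756; b·c/n = 14·131/450 = 4.0756
Stratum 2 (Middle): n = 730; a·d/n = 274·264/730 = 99.0904; b·c/n = 78·114/730 = 12.1808
Stratum 3 (High): n = 314; a·d/n = 164·56/314 = 29.2484; b·c/n = 80·14/314 = 3.5669
OR_MH = (26.4756 + 99.0904 + 29.2484) / (4.0756 + 12.1808 + 3.5669) = 154.8144 / 19.8233 = 7.80973

7.81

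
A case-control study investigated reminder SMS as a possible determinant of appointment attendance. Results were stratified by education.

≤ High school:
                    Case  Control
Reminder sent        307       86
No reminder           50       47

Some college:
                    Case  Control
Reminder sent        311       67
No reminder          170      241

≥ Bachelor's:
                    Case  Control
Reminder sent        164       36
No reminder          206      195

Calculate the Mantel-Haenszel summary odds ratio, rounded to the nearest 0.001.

4.997

OR_MH = Σ(aᵢdᵢ/nᵢ) / Σ(bᵢcᵢ/nᵢ), where nᵢ is the stratum total.
Stratum 1 (≤ High school): n = 490; a·d/n = 307·47/490 = 29.4469; b·c/n = 86·50/490 = 8.7755
Stratum 2 (Some college): n = 789; a·d/n = 311·241/789 = 94.9949; b·c/n = 67·170/789 = 14.4360
Stratum 3 (≥ Bachelor's): n = 601; a·d/n = 164·195/601 = 53.2113; b·c/n = 36·206/601 = 12.3394
OR_MH = (29.4469 + 94.9949 + 53.2113) / (8.7755 + 14.4360 + 12.3394) = 177.6532 / 35.5509 = 4.99714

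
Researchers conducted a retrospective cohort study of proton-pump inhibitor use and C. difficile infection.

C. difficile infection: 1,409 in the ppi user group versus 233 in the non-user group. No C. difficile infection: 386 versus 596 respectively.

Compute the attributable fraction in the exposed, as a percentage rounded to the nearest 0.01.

64.19

From the description: a = 1409, b = 386, c = 233, d = 596.
Risk in exposed = 1409/1795 = 0.78496; risk in unexposed = 233/829 = 0.28106.
RR = 0.78496/0.28106 = 2.79283
AR% = (RR − 1)/RR × 100 = (2.79283 − 1)/2.79283 × 100 = 64.1941%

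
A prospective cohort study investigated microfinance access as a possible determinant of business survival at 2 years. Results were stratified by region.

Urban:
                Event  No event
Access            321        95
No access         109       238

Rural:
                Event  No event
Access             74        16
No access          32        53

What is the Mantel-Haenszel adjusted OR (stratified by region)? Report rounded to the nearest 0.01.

OR_MH = Σ(aᵢdᵢ/nᵢ) / Σ(bᵢcᵢ/nᵢ), where nᵢ is the stratum total.
Stratum 1 (Urban): n = 763; a·d/n = 321·238/763 = 100.1284; b·c/n = 95·109/763 = 13.5714
Stratum 2 (Rural): n = 175; a·d/n = 74·53/175 = 22.4114; b·c/n = 16·32/175 = 2.9257
OR_MH = (100.1284 + 22.4114) / (13.5714 + 2.9257) = 122.5399 / 16.4971 = 7.42794

7.43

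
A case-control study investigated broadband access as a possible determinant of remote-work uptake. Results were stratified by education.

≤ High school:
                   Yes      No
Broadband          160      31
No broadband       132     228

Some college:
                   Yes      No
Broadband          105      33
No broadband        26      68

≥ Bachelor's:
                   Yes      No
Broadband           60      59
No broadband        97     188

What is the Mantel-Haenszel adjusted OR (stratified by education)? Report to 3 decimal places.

4.939

OR_MH = Σ(aᵢdᵢ/nᵢ) / Σ(bᵢcᵢ/nᵢ), where nᵢ is the stratum total.
Stratum 1 (≤ High school): n = 551; a·d/n = 160·228/551 = 66.2069; b·c/n = 31·132/551 = 7.4265
Stratum 2 (Some college): n = 232; a·d/n = 105·68/232 = 30.7759; b·c/n = 33·26/232 = 3.6983
Stratum 3 (≥ Bachelor's): n = 404; a·d/n = 60·188/404 = 27.9208; b·c/n = 59·97/404 = 14.1658
OR_MH = (66.2069 + 30.7759 + 27.9208) / (7.4265 + 3.6983 + 14.1658) = 124.9036 / 25.2906 = 4.93873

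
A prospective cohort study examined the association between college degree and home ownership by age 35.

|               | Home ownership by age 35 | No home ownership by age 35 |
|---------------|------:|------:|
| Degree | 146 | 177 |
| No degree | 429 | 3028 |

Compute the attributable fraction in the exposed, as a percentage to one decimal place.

72.5

Cells: a = 146, b = 177, c = 429, d = 3028.
Risk in exposed = 146/323 = 0.45201; risk in unexposed = 429/3457 = 0.12410.
RR = 0.45201/0.12410 = 3.64244
AR% = (RR − 1)/RR × 100 = (3.64244 − 1)/3.64244 × 100 = 72.5459%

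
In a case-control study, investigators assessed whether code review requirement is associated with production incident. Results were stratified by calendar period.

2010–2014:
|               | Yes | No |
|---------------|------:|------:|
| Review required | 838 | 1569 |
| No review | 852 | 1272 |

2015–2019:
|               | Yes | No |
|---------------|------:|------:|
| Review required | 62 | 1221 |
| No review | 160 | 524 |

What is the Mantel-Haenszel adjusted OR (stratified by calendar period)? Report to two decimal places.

0.64

OR_MH = Σ(aᵢdᵢ/nᵢ) / Σ(bᵢcᵢ/nᵢ), where nᵢ is the stratum total.
Stratum 1 (2010–2014): n = 4531; a·d/n = 838·1272/4531 = 235.2540; b·c/n = 1569·852/4531 = 295.0316
Stratum 2 (2015–2019): n = 1967; a·d/n = 62·524/1967 = 16.5165; b·c/n = 1221·160/1967 = 99.3188
OR_MH = (235.2540 + 16.5165) / (295.0316 + 99.3188) = 251.7706 / 394.3503 = 0.63844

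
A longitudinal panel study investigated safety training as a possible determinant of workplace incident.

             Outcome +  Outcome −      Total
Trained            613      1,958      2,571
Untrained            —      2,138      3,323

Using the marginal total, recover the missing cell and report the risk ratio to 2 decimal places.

0.67

The missing cell is in the unexposed row: 3323 − 2138 = 1185.
So a = 613, b = 1958, c = 1185, d = 2138.
RR = [a/(a+b)] / [c/(c+d)] = (613/2571) / (1185/3323) = 0.23843/0.35661 = 0.66861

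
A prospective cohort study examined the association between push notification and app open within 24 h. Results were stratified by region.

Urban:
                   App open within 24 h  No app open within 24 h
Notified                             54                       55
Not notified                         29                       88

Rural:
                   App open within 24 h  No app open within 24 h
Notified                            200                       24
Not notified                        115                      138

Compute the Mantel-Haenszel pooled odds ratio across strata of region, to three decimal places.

6.142

OR_MH = Σ(aᵢdᵢ/nᵢ) / Σ(bᵢcᵢ/nᵢ), where nᵢ is the stratum total.
Stratum 1 (Urban): n = 226; a·d/n = 54·88/226 = 21.0265; b·c/n = 55·29/226 = 7.0575
Stratum 2 (Rural): n = 477; a·d/n = 200·138/477 = 57.8616; b·c/n = 24·115/477 = 5.7862
OR_MH = (21.0265 + 57.8616) / (7.0575 + 5.7862) = 78.8882 / 12.8437 = 6.14218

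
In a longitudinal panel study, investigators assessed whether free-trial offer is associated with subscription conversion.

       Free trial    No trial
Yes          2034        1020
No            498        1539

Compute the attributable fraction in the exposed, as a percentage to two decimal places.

Reading the table with exposure as columns: a = 2034 (Free trial, case), b = 498 (Free trial, non-case), c = 1020 (No trial, case), d = 1539.
Risk in exposed = 2034/2532 = 0.80332; risk in unexposed = 1020/2559 = 0.39859.
RR = 0.80332/0.39859 = 2.01538
AR% = (RR − 1)/RR × 100 = (2.01538 − 1)/2.01538 × 100 = 50.3816%

50.38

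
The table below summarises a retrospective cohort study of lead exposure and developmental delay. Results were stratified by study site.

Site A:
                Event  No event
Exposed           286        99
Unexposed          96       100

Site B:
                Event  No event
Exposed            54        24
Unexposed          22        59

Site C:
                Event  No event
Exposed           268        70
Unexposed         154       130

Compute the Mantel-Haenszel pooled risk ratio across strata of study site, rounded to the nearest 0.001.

1.558

RR_MH = Σ(aᵢ·n₀ᵢ/nᵢ) / Σ(cᵢ·n₁ᵢ/nᵢ), with n₁ᵢ = aᵢ+bᵢ (exposed), n₀ᵢ = cᵢ+dᵢ (unexposed), nᵢ = n₁ᵢ+n₀ᵢ.
Stratum 1 (Site A): n₁ = 385, n₀ = 196, n = 581; a·n₀/n = 286·196/581 = 96.4819; c·n₁/n = 96·385/581 = 63.6145
Stratum 2 (Site B): n₁ = 78, n₀ = 81, n = 159; a·n₀/n = 54·81/159 = 27.5094; c·n₁/n = 22·78/159 = 10.7925
Stratum 3 (Site C): n₁ = 338, n₀ = 284, n = 622; a·n₀/n = 268·284/622 = 122.3666; c·n₁/n = 154·338/622 = 83.6849
RR_MH = (96.4819 + 27.5094 + 122.3666) / (63.6145 + 10.7925 + 83.6849) = 246.3579 / 158.0918 = 1.55832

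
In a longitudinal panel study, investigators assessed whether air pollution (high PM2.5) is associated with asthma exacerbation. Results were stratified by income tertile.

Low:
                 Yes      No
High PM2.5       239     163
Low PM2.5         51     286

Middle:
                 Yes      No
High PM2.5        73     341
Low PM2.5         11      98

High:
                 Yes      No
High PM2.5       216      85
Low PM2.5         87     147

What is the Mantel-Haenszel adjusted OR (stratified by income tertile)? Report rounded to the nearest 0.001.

5.134

OR_MH = Σ(aᵢdᵢ/nᵢ) / Σ(bᵢcᵢ/nᵢ), where nᵢ is the stratum total.
Stratum 1 (Low): n = 739; a·d/n = 239·286/739 = 92.4953; b·c/n = 163·51/739 = 11.2490
Stratum 2 (Middle): n = 523; a·d/n = 73·98/523 = 13.6788; b·c/n = 341·11/523 = 7.1721
Stratum 3 (High): n = 535; a·d/n = 216·147/535 = 59.3495; b·c/n = 85·87/535 = 13.8224
OR_MH = (92.4953 + 13.6788 + 59.3495) / (11.2490 + 7.1721 + 13.8224) = 165.5236 / 32.2435 = 5.13355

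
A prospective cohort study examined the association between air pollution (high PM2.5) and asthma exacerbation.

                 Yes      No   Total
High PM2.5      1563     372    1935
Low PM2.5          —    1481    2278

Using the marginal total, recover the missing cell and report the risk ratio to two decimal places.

2.31

The missing cell is in the unexposed row: 2278 − 1481 = 797.
So a = 1563, b = 372, c = 797, d = 1481.
RR = [a/(a+b)] / [c/(c+d)] = (1563/1935) / (797/2278) = 0.80775/0.34987 = 2.30873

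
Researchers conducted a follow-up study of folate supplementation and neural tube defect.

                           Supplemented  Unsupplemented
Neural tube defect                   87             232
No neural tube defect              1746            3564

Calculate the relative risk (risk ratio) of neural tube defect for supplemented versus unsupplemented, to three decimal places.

Reading the table with exposure as columns: a = 87 (Supplemented, case), b = 1746 (Supplemented, non-case), c = 232 (Unsupplemented, case), d = 3564.
Risk in exposed = 87/1833 = 0.04746; risk in unexposed = 232/3796 = 0.06112.
RR = 0.04746 / 0.06112 = 0.77660
The risk is 22% lower among the exposed than among the unexposed.

0.777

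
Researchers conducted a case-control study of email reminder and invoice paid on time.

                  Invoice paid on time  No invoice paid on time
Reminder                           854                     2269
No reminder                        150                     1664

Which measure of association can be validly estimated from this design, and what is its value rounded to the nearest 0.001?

4.175

Cells: a = 854, b = 2269, c = 150, d = 1664.
This is a case-control study: participants were sampled on outcome status, so risks in the source population cannot be estimated directly — relative risk is not valid here. The odds ratio is the appropriate measure.
OR = (a·d)/(b·c) = (854 × 1664) / (2269 × 150) = 1421056 / 340350 = 4.17528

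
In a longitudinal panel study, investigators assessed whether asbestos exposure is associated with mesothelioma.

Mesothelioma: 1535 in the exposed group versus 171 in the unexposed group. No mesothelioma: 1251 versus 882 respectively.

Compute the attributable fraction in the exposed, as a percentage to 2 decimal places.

From the description: a = 1535, b = 1251, c = 171, d = 882.
Risk in exposed = 1535/2786 = 0.55097; risk in unexposed = 171/1053 = 0.16239.
RR = 0.55097/0.16239 = 3.39281
AR% = (RR − 1)/RR × 100 = (3.39281 − 1)/3.39281 × 100 = 70.5259%

70.53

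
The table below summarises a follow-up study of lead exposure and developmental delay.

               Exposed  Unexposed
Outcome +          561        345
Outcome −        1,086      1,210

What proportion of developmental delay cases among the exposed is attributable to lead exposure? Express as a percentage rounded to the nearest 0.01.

Reading the table with exposure as columns: a = 561 (Exposed, case), b = 1086 (Exposed, non-case), c = 345 (Unexposed, case), d = 1210.
Risk in exposed = 561/1647 = 0.34062; risk in unexposed = 345/1555 = 0.22186.
RR = 0.34062/0.22186 = 1.53526
AR% = (RR − 1)/RR × 100 = (1.53526 − 1)/1.53526 × 100 = 34.8642%

34.86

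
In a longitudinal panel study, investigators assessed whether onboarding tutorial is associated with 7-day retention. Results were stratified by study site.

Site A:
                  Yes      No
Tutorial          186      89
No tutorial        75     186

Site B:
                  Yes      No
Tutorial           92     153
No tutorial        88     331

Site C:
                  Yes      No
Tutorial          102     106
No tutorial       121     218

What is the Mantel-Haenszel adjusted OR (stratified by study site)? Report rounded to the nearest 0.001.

2.689

OR_MH = Σ(aᵢdᵢ/nᵢ) / Σ(bᵢcᵢ/nᵢ), where nᵢ is the stratum total.
Stratum 1 (Site A): n = 536; a·d/n = 186·186/536 = 64.5448; b·c/n = 89·75/536 = 12.4534
Stratum 2 (Site B): n = 664; a·d/n = 92·331/664 = 45.8614; b·c/n = 153·88/664 = 20.2771
Stratum 3 (Site C): n = 547; a·d/n = 102·218/547 = 40.6508; b·c/n = 106·121/547 = 23.4479
OR_MH = (64.5448 + 45.8614 + 40.6508) / (12.4534 + 20.2771 + 23.4479) = 151.0570 / 56.1784 = 2.68888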